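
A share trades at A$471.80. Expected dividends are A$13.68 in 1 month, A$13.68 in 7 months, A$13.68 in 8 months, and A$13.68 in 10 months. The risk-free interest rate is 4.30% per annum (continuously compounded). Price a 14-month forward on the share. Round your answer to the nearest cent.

A$439.86

PV(dividends) I = 13.68·e^(−0.0430·1/12) + 13.68·e^(−0.0430·7/12) + 13.68·e^(−0.0430·8/12) + 13.68·e^(−0.0430·10/12)
I = 13.6311 + 13.3411 + 13.2934 + 13.1985 = 53.4641
F = (S − I)·e^(rT) = (471.80 − 53.4641) · e^(0.0430·14/12)
= 418.3359 · e^0.050167 = 418.3359 × 1.051447 = A$439.86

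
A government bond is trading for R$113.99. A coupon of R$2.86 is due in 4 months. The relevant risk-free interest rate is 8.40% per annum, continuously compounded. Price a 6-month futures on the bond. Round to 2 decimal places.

R$115.98

PV(coupons) I = 2.86·e^(−0.0840·4/12)
I = 2.7810
F = (S − I)·e^(rT) = (113.99 − 2.7810) · e^(0.0840·6/12)
= 111.2090 · e^0.042000 = 111.2090 × 1.042894 = R$115.98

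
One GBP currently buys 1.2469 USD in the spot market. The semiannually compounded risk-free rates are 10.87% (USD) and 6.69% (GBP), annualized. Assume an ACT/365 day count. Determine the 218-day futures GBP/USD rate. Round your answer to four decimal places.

1.2771

By covered interest parity, F = S · (1+r_USD/2)^(2T) / (1+r_GBP/2)^(2T)
= 1.2469 × 1.065260 / 1.040086 = 1.2469 × 1.024204
F = 1.2771 USD per GBP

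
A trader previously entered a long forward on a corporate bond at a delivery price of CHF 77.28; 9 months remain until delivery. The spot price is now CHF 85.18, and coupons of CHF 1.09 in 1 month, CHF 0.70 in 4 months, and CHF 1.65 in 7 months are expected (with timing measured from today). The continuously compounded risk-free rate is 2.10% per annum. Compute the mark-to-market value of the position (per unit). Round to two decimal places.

PV(remaining coupons) I = 1.09·e^(−0.0210·1/12) + 0.70·e^(−0.0210·4/12) + 1.65·e^(−0.0210·7/12) = 3.4131
Current forward F = (S − I)·e^(rT) = (85.18 − 3.4131)·e^(0.0210·9/12) = 81.7669 × 1.015875 = 83.0649
Value (long) = (F − K)·e^(−rT) = (83.0649 − 77.28) × 0.984373 = 5.6945
Value = CHF 5.69

CHF 5.69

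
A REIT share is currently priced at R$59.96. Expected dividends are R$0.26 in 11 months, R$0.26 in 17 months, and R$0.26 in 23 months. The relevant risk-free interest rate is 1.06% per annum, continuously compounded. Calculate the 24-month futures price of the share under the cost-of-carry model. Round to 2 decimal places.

R$60.46

PV(dividends) I = 0.26·e^(−0.0106·11/12) + 0.26·e^(−0.0106·17/12) + 0.26·e^(−0.0106·23/12)
I = 0.2575 + 0.2561 + 0.2548 = 0.7684
F = (S − I)·e^(rT) = (59.96 − 0.7684) · e^(0.0106·24/12)
= 59.1916 · e^0.021200 = 59.1916 × 1.021426 = R$60.46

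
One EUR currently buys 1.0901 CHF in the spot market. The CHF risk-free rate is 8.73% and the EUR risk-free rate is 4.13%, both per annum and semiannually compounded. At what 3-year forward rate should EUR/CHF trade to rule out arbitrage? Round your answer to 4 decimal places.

1.2460

By covered interest parity, F = S · (1+r_CHF/2)^(2T) / (1+r_EUR/2)^(2T)
= 1.0901 × 1.292199 / 1.130475 = 1.0901 × 1.143058
F = 1.2460 CHF per EUR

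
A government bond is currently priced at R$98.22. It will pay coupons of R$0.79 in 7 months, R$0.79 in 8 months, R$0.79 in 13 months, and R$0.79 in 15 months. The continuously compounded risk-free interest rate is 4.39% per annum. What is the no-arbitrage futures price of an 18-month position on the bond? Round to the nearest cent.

R$101.66

PV(coupons) I = 0.79·e^(−0.0439·7/12) + 0.79·e^(−0.0439·8/12) + 0.79·e^(−0.0439·13/12) + 0.79·e^(−0.0439·15/12)
I = 0.7700 + 0.7672 + 0.7533 + 0.7478 = 3.0383
F = (S − I)·e^(rT) = (98.22 − 3.0383) · e^(0.0439·18/12)
= 95.1817 · e^0.065850 = 95.1817 × 1.068066 = R$101.66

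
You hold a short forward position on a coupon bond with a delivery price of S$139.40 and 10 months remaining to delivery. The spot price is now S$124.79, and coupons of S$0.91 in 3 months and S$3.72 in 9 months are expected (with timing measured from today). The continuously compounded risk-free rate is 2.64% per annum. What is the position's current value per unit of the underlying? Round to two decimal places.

PV(remaining coupons) I = 0.91·e^(−0.0264·3/12) + 3.72·e^(−0.0264·9/12) = 4.5511
Current forward F = (S − I)·e^(rT) = (124.79 − 4.5511)·e^(0.0264·10/12) = 120.2389 × 1.022244 = 122.9135
Value (long) = (F − K)·e^(−rT) = (122.9135 − 139.40) × 0.978240 = -16.1278
Short position value = −(long value) = S$16.13

S$16.13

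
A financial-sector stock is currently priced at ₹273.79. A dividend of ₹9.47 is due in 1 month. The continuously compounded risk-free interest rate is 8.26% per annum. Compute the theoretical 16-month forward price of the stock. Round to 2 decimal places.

₹295.17

PV(dividends) I = 9.47·e^(−0.0826·1/12)
I = 9.4050
F = (S − I)·e^(rT) = (273.79 − 9.4050) · e^(0.0826·16/12)
= 264.3850 · e^0.110133 = 264.3850 × 1.116427 = ₹295.17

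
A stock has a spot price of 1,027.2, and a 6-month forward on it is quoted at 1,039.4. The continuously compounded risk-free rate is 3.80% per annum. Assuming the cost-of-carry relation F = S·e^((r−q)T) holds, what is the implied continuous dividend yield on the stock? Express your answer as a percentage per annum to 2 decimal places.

From F = S·e^((r−q)T): (r − q) = ln(F/S)/T
ln(1039.4/1027.2) = ln(1.011877) = 0.011807
(r − q) = 0.011807 / (6/12) = 0.023614
q = r − ln(F/S)/T = 0.0380 − 0.023614 = 0.014386
q = 1.44%

1.44%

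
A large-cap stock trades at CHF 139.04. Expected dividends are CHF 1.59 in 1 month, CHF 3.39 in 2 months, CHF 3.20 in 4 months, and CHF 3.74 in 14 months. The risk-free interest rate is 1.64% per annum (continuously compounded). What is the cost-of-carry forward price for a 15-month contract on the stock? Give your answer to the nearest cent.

PV(dividends) I = 1.59·e^(−0.0164·1/12) + 3.39·e^(−0.0164·2/12) + 3.20·e^(−0.0164·4/12) + 3.74·e^(−0.0164·14/12)
I = 1.5878 + 3.3807 + 3.1826 + 3.6691 = 11.8202
F = (S − I)·e^(rT) = (139.04 − 11.8202) · e^(0.0164·15/12)
= 127.2198 · e^0.020500 = 127.2198 × 1.020712 = CHF 129.85

CHF 129.85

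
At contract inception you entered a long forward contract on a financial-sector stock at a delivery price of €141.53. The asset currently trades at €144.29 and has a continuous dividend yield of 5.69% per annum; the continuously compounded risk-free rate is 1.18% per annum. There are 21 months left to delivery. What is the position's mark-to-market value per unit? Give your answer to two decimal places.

-€8.02

Current fair forward for the remaining 21 months: F = S·e^((r − q)·T), (r − q) = 0.0118 − 0.0569 = -0.0451
F = 144.29 · e^(-0.0451 × 21/12) = 144.29 × 0.924109 = 133.3397
Value of long forward = (F − K)·e^(−rT) = (133.3397 − 141.53) · e^(−0.0118·21/12)
= -8.1903 × 0.979562 = -8.02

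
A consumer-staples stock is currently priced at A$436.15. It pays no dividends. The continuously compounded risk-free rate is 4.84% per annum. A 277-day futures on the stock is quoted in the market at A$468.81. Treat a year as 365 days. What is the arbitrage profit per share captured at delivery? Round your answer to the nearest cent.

Fair futures: F* = S·e^(carry·T), with carry = r = 0.0484
F* = 436.15 · e^(0.0484 × 277/365) = 436.15 · e^0.036731 = 436.15 × 1.037414 = A$452.4681
Market A$468.81 > fair A$452.4681: forward overpriced → cash-and-carry (buy spot, short the forward).
At maturity, profit = |F_mkt − F*| = |468.81 − 452.4681| = A$16.34 per share

A$16.34 per share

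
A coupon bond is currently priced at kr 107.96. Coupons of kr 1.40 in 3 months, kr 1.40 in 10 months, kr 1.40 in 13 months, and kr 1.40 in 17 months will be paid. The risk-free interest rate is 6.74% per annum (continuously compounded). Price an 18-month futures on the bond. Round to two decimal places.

PV(coupons) I = 1.40·e^(−0.0674·3/12) + 1.40·e^(−0.0674·10/12) + 1.40·e^(−0.0674·13/12) + 1.40·e^(−0.0674·17/12)
I = 1.3766 + 1.3235 + 1.3014 + 1.2725 = 5.2740
F = (S − I)·e^(rT) = (107.96 − 5.2740) · e^(0.0674·18/12)
= 102.6860 · e^0.101100 = 102.6860 × 1.106387 = kr 113.61

kr 113.61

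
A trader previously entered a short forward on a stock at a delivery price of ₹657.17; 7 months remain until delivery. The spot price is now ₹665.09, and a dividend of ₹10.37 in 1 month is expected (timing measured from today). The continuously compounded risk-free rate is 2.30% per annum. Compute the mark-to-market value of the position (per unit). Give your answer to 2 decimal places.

-₹6.33

PV(remaining dividends) I = 10.37·e^(−0.0230·1/12) = 10.3501
Current forward F = (S − I)·e^(rT) = (665.09 − 10.3501)·e^(0.0230·7/12) = 654.7399 × 1.013507 = 663.5835
Value (long) = (F − K)·e^(−rT) = (663.5835 − 657.17) × 0.986673 = 6.3280
Short position value = −(long value) = -₹6.33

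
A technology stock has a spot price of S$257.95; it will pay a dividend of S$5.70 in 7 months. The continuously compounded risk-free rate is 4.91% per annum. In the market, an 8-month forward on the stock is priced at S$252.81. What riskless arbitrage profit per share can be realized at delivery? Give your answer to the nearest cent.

PV(dividends) I = 5.70·e^(−0.0491·7/12) = 5.5391
Fair forward F* = (S − I)·e^(rT) = (257.95 − 5.5391)·e^0.032733 = 252.4109 × 1.033275 = 260.8099
Market S$252.81 < fair 260.8099: forward underpriced → reverse cash-and-carry (short the stock, invest proceeds at r, pay the dividends, go long the forward).
Profit at T = |F_mkt − F*| = |252.81 − 260.8099| = S$8.00 per share

S$8.00 per share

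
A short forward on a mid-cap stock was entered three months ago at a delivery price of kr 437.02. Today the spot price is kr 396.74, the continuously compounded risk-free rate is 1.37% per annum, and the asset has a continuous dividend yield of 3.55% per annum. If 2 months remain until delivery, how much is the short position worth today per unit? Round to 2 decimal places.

Current fair forward for the remaining 2 months: F = S·e^((r − q)·T), (r − q) = 0.0137 − 0.0355 = -0.0218
F = 396.74 · e^(-0.0218 × 2/12) = 396.74 × 0.996373 = 395.3010
Value of long forward = (F − K)·e^(−rT) = (395.3010 − 437.02) · e^(−0.0137·2/12)
= -41.7190 × 0.997719 = -41.62
Short position value = −(long value) = kr 41.62

kr 41.62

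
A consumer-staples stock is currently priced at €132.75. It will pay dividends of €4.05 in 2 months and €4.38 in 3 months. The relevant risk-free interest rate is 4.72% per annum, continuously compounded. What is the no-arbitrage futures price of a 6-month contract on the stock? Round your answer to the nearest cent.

PV(dividends) I = 4.05·e^(−0.0472·2/12) + 4.38·e^(−0.0472·3/12)
I = 4.0183 + 4.3286 = 8.3469
F = (S − I)·e^(rT) = (132.75 − 8.3469) · e^(0.0472·6/12)
= 124.4031 · e^0.023600 = 124.4031 × 1.023881 = €127.37

€127.37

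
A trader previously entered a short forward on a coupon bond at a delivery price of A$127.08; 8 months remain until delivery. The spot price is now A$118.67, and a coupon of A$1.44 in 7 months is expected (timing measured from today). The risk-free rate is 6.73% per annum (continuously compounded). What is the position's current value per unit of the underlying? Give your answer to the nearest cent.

PV(remaining coupons) I = 1.44·e^(−0.0673·7/12) = 1.3846
Current forward F = (S − I)·e^(rT) = (118.67 − 1.3846)·e^(0.0673·8/12) = 117.2854 × 1.045888 = 122.6674
Value (long) = (F − K)·e^(−rT) = (122.6674 − 127.08) × 0.956125 = -4.2190
Short position value = −(long value) = A$4.22

A$4.22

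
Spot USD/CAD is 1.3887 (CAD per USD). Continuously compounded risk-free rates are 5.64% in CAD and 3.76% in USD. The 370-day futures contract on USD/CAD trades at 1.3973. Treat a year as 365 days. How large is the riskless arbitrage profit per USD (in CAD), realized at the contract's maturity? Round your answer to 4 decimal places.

Fair futures: F* = S·e^(carry·T), with carry = (r_CAD − r_USD) = 0.0564 − 0.0376 = 0.0188
F* = 1.3887 · e^(0.0188 × 370/365) = 1.3887 · e^0.019058 = 1.3887 × 1.019241 = 1.4154
Market 1.3973 < fair 1.4154: forward underpriced → reverse cash-and-carry (short spot, go long the forward).
At maturity, profit = |F_mkt − F*| = |1.3973 − 1.4154| = 0.0181 per USD (in CAD)

0.0181 per USD (in CAD)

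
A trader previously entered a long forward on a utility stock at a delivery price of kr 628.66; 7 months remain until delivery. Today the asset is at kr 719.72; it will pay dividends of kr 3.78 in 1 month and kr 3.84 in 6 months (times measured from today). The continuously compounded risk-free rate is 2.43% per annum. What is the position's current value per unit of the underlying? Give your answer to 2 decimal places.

PV(remaining dividends) I = 3.78·e^(−0.0243·1/12) + 3.84·e^(−0.0243·6/12) = 7.5660
Current forward F = (S − I)·e^(rT) = (719.72 − 7.5660)·e^(0.0243·7/12) = 712.1540 × 1.014276 = 722.3207
Value (long) = (F − K)·e^(−rT) = (722.3207 − 628.66) × 0.985925 = 92.3424
Value = kr 92.34

kr 92.34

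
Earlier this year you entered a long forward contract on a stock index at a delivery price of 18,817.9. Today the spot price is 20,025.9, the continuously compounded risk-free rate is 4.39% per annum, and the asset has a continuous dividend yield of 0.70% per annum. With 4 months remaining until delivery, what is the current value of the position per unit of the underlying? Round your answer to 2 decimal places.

Current fair forward for the remaining 4 months: F = S·e^((r − q)·T), (r − q) = 0.0439 − 0.0070 = 0.0369
F = 20025.9 · e^(0.0369 × 4/12) = 20025.9 × 1.01237596 = 20273.7397
Value of long forward = (F − K)·e^(−rT) = (20273.7397 − 18817.9) · e^(−0.0439·4/12)
= 1455.8397 × 0.98547321 = 1434.69

1434.69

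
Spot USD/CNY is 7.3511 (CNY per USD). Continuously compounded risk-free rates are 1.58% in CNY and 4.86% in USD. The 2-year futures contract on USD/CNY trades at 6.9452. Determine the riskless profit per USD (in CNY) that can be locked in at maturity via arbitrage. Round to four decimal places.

0.0609 per USD (in CNY)

Fair futures: F* = S·e^(carry·T), with carry = (r_CNY − r_USD) = 0.0158 − 0.0486 = -0.0328
F* = 7.3511 · e^(-0.0328 × 2) = 7.3511 · e^-0.065600 = 7.3511 × 0.936505 = 6.8843
Market 6.9452 > fair 6.8843: forward overpriced → cash-and-carry (buy spot, short the forward).
At maturity, profit = |F_mkt − F*| = |6.9452 − 6.8843| = 0.0609 per USD (in CNY)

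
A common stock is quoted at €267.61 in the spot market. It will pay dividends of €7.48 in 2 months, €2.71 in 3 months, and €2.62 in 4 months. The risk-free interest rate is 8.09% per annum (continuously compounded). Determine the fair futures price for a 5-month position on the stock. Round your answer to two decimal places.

€263.77

PV(dividends) I = 7.48·e^(−0.0809·2/12) + 2.71·e^(−0.0809·3/12) + 2.62·e^(−0.0809·4/12)
I = 7.3798 + 2.6557 + 2.5503 = 12.5858
F = (S − I)·e^(rT) = (267.61 − 12.5858) · e^(0.0809·5/12)
= 255.0242 · e^0.033708 = 255.0242 × 1.034283 = €263.77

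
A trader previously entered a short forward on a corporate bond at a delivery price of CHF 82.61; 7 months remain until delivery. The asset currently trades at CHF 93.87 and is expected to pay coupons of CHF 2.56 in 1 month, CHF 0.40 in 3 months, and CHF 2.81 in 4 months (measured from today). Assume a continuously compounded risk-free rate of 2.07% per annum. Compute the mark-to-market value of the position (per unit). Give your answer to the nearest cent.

-CHF 6.51

PV(remaining coupons) I = 2.56·e^(−0.0207·1/12) + 0.40·e^(−0.0207·3/12) + 2.81·e^(−0.0207·4/12) = 5.7442
Current forward F = (S − I)·e^(rT) = (93.87 − 5.7442)·e^(0.0207·7/12) = 88.1258 × 1.012148 = 89.1964
Value (long) = (F − K)·e^(−rT) = (89.1964 − 82.61) × 0.987998 = 6.5074
Short position value = −(long value) = -CHF 6.51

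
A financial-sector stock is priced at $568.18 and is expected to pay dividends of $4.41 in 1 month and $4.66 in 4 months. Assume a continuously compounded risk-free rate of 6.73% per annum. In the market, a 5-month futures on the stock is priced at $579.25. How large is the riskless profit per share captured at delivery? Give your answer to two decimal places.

PV(dividends) I = 4.41·e^(−0.0673·1/12) + 4.66·e^(−0.0673·4/12) = 8.9420
Fair futures F* = (S − I)·e^(rT) = (568.18 − 8.9420)·e^0.028042 = 559.2380 × 1.028439 = 575.1422
Market $579.25 > fair 575.1422: forward overpriced → cash-and-carry (borrow at r, buy the stock and collect the dividends, short the forward).
Profit at T = |F_mkt − F*| = |579.25 − 575.1422| = $4.11 per share

$4.11 per share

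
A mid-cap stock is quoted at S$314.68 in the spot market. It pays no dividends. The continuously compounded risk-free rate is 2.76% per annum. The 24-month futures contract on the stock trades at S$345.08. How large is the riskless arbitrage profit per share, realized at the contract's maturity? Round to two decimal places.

S$12.54 per share

Fair futures: F* = S·e^(carry·T), with carry = r = 0.0276
F* = 314.68 · e^(0.0276 × 24/12) = 314.68 · e^0.055200 = 314.68 × 1.056752 = S$332.5387
Market S$345.08 > fair S$332.5387: forward overpriced → cash-and-carry (buy spot, short the forward).
At maturity, profit = |F_mkt − F*| = |345.08 − 332.5387| = S$12.54 per share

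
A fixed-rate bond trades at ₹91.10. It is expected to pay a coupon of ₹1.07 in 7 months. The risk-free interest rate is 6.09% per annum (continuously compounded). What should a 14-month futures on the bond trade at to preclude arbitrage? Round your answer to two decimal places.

PV(coupons) I = 1.07·e^(−0.0609·7/12)
I = 1.0327
F = (S − I)·e^(rT) = (91.10 − 1.0327) · e^(0.0609·14/12)
= 90.0673 · e^0.071050 = 90.0673 × 1.073635 = ₹96.70

₹96.70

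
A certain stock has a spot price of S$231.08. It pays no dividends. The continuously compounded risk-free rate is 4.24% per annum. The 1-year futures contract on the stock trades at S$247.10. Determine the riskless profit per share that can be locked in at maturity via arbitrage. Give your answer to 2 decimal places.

S$6.01 per share

Fair futures: F* = S·e^(carry·T), with carry = r = 0.0424
F* = 231.08 · e^(0.0424 × 1) = 231.08 · e^0.042400 = 231.08 × 1.043312 = S$241.0885
Market S$247.10 > fair S$241.0885: forward overpriced → cash-and-carry (buy spot, short the forward).
At maturity, profit = |F_mkt − F*| = |247.10 − 241.0885| = S$6.01 per share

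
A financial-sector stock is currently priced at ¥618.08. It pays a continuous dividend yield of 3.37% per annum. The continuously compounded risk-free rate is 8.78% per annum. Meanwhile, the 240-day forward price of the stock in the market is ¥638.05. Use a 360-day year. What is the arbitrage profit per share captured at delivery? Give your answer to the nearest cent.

¥2.73 per share

Fair forward: F* = S·e^(carry·T), with carry = (r − q) = 0.0878 − 0.0337 = 0.0541
F* = 618.08 · e^(0.0541 × 240/360) = 618.08 · e^0.036067 = 618.08 × 1.036725 = ¥640.7790
Market ¥638.05 < fair ¥640.7790: forward underpriced → reverse cash-and-carry (short spot, go long the forward).
At maturity, profit = |F_mkt − F*| = |638.05 − 640.7790| = ¥2.73 per share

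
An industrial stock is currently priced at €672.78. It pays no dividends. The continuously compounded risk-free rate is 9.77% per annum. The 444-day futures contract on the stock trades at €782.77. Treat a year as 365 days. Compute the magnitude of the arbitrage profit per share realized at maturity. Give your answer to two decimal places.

Fair futures: F* = S·e^(carry·T), with carry = r = 0.0977
F* = 672.78 · e^(0.0977 × 444/365) = 672.78 · e^0.118846 = 672.78 × 1.126196 = €757.6821
Market €782.77 > fair €757.6821: forward overpriced → cash-and-carry (buy spot, short the forward).
At maturity, profit = |F_mkt − F*| = |782.77 − 757.6821| = €25.09 per share

€25.09 per share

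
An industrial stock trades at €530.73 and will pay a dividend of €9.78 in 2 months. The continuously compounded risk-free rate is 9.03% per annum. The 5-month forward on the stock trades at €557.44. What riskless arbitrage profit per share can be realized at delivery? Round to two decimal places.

€16.36 per share

PV(dividends) I = 9.78·e^(−0.0903·2/12) = 9.6339
Fair forward F* = (S − I)·e^(rT) = (530.73 − 9.6339)·e^0.037625 = 521.0961 × 1.038342 = 541.0760
Market €557.44 > fair 541.0760: forward overpriced → cash-and-carry (borrow at r, buy the stock and collect the dividends, short the forward).
Profit at T = |F_mkt − F*| = |557.44 − 541.0760| = €16.36 per share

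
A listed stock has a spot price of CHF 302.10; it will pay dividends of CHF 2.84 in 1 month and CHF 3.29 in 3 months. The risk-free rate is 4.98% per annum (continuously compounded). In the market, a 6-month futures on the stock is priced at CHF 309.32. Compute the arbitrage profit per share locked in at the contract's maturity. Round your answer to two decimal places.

CHF 5.83 per share

PV(dividends) I = 2.84·e^(−0.0498·1/12) + 3.29·e^(−0.0498·3/12) = 6.0775
Fair futures F* = (S − I)·e^(rT) = (302.10 − 6.0775)·e^0.024900 = 296.0225 × 1.025213 = 303.4861
Market CHF 309.32 > fair 303.4861: forward overpriced → cash-and-carry (borrow at r, buy the stock and collect the dividends, short the forward).
Profit at T = |F_mkt − F*| = |309.32 − 303.4861| = CHF 5.83 per share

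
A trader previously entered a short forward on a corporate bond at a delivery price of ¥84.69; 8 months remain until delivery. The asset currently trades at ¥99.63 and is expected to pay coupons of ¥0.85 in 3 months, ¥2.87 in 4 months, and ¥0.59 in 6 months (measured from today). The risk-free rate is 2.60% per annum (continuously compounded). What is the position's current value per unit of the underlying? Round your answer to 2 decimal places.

-¥12.12

PV(remaining coupons) I = 0.85·e^(−0.0260·3/12) + 2.87·e^(−0.0260·4/12) + 0.59·e^(−0.0260·6/12) = 4.2721
Current forward F = (S − I)·e^(rT) = (99.63 − 4.2721)·e^(0.0260·8/12) = 95.3579 × 1.017484 = 97.0251
Value (long) = (F − K)·e^(−rT) = (97.0251 − 84.69) × 0.982816 = 12.1231
Short position value = −(long value) = -¥12.12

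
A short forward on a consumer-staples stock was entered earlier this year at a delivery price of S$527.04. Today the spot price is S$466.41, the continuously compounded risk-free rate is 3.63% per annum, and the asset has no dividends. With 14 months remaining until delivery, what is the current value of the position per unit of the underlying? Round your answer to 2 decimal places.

S$38.78

Current fair forward for the remaining 14 months: F = S·e^(r·T), r = 0.0363
F = 466.41 · e^(0.0363 × 14/12) = 466.41 × 1.043260 = 486.5869
Value of long forward = (F − K)·e^(−rT) = (486.5869 − 527.04) · e^(−0.0363·14/12)
= -40.4531 × 0.958534 = -38.78
Short position value = −(long value) = S$38.78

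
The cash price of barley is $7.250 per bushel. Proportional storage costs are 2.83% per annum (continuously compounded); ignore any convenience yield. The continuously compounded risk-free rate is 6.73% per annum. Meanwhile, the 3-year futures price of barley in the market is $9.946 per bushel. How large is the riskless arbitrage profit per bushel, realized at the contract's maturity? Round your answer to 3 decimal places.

Fair futures: F* = S·e^(carry·T), with carry = (r + u) = 0.0673 + 0.0283 = 0.0956
F* = 7.250 · e^(0.0956 × 3) = 7.250 · e^0.286800 = 7.250 × 1.332158 = $9.6581
Market $9.946 > fair $9.6581: forward overpriced → cash-and-carry (buy spot, short the forward).
At maturity, profit = |F_mkt − F*| = |9.946 − 9.6581| = $0.288 per bushel

$0.288 per bushel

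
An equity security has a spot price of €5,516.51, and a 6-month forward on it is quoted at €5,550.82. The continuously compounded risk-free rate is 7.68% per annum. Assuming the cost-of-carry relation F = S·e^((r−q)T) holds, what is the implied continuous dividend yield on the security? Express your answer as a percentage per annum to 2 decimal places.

6.44%

From F = S·e^((r−q)T): (r − q) = ln(F/S)/T
ln(5550.82/5516.51) = ln(1.006220) = 0.006201
(r − q) = 0.006201 / (6/12) = 0.012402
q = r − ln(F/S)/T = 0.0768 − 0.012402 = 0.064398
q = 6.44%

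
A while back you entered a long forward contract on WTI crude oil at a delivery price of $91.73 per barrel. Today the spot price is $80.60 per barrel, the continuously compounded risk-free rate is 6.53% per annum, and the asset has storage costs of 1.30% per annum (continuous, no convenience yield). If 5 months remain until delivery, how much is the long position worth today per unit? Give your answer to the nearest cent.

Current fair forward for the remaining 5 months: F = S·e^((r + u)·T), (r + u) = 0.0653 + 0.0130 = 0.0783
F = 80.60 · e^(0.0783 × 5/12) = 80.60 × 1.033163 = 83.2729
Value of long forward = (F − K)·e^(−rT) = (83.2729 − 91.73) · e^(−0.0653·5/12)
= -8.4571 × 0.973158 = -8.23

-$8.23 per barrel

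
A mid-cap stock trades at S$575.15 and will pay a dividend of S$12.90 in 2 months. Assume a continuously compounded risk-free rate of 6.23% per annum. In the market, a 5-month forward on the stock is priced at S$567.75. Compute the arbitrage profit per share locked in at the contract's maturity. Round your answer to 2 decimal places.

PV(dividends) I = 12.90·e^(−0.0623·2/12) = 12.7667
Fair forward F* = (S − I)·e^(rT) = (575.15 − 12.7667)·e^0.025958 = 562.3833 × 1.026298 = 577.1729
Market S$567.75 < fair 577.1729: forward underpriced → reverse cash-and-carry (short the stock, invest proceeds at r, pay the dividends, go long the forward).
Profit at T = |F_mkt − F*| = |567.75 − 577.1729| = S$9.42 per share

S$9.42 per share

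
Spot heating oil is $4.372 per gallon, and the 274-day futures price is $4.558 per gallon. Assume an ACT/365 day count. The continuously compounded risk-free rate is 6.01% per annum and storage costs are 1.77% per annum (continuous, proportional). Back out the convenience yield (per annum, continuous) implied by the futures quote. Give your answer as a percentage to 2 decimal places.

F = S·e^((r+u−y)T) ⇒ (r+u−y) = ln(F/S)/T
ln(4.558/4.372) = 0.041663; /T ⇒ 0.055500
y = r + u − ln(F/S)/T = 0.0601 + 0.0177 − 0.055500 = 0.022300
y = 2.23%

2.23%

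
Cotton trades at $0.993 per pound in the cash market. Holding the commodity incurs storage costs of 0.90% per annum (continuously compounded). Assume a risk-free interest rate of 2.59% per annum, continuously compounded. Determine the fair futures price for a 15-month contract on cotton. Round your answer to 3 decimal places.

Net carry = r + u − y = 0.0259 + 0.0090 − 0.0000 = 0.0349
F = S·e^((r+u−y)T) = 0.993 · e^(0.0349 × 15/12) = 0.993 · e^0.043625
= 0.993 × 1.044591 = $1.037 per pound

$1.037 per pound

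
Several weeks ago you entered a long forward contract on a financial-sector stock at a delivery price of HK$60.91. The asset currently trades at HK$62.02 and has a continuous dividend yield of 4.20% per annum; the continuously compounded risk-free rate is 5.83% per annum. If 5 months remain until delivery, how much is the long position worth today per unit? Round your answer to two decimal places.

HK$1.50

Current fair forward for the remaining 5 months: F = S·e^((r − q)·T), (r − q) = 0.0583 − 0.0420 = 0.0163
F = 62.02 · e^(0.0163 × 5/12) = 62.02 × 1.006815 = 62.4427
Value of long forward = (F − K)·e^(−rT) = (62.4427 − 60.91) · e^(−0.0583·5/12)
= 1.5327 × 0.976001 = 1.50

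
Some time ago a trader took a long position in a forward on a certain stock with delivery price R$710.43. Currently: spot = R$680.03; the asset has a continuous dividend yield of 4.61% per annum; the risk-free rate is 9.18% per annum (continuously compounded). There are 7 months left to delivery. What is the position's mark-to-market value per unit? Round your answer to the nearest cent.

Current fair forward for the remaining 7 months: F = S·e^((r − q)·T), (r − q) = 0.0918 − 0.0461 = 0.0457
F = 680.03 · e^(0.0457 × 7/12) = 680.03 × 1.027017 = 698.4024
Value of long forward = (F − K)·e^(−rT) = (698.4024 − 710.43) · e^(−0.0918·7/12)
= -12.0276 × 0.947859 = -11.40

-R$11.40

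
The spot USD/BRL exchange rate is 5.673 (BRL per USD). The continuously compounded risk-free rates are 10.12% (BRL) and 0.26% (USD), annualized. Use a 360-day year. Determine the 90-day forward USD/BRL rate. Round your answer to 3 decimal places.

F = S·e^((r_BRL − r_USD)T) = 5.673 · e^((0.1012 − 0.0026) × 90/360)
= 5.673 · e^0.024650 = 5.673 × 1.024956
F = 5.815 BRL per USD

5.815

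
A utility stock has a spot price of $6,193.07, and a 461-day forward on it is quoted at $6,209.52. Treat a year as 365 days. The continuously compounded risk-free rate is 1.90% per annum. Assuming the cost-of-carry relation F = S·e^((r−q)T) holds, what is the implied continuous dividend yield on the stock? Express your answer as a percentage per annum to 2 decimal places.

1.69%

From F = S·e^((r−q)T): (r − q) = ln(F/S)/T
ln(6209.52/6193.07) = ln(1.002656) = 0.002652
(r − q) = 0.002652 / (461/365) = 0.002100
q = r − ln(F/S)/T = 0.0190 − 0.002100 = 0.016900
q = 1.69%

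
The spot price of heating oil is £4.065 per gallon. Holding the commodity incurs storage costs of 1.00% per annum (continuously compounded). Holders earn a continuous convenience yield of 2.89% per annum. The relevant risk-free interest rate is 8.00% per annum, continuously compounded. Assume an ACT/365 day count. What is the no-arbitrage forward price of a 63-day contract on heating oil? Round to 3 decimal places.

Net carry = r + u − y = 0.0800 + 0.0100 − 0.0289 = 0.0611
F = S·e^((r+u−y)T) = 4.065 · e^(0.0611 × 63/365) = 4.065 · e^0.010546
= 4.065 × 1.010602 = £4.108 per gallon

£4.108 per gallon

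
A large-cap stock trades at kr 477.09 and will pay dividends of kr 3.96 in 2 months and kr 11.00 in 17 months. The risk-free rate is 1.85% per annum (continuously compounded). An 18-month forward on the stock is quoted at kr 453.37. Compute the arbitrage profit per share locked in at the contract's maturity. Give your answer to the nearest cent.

PV(dividends) I = 3.96·e^(−0.0185·2/12) + 11.00·e^(−0.0185·17/12) = 14.6633
Fair forward F* = (S − I)·e^(rT) = (477.09 − 14.6633)·e^0.027750 = 462.4267 × 1.028139 = 475.4389
Market kr 453.37 < fair 475.4389: forward underpriced → reverse cash-and-carry (short the stock, invest proceeds at r, pay the dividends, go long the forward).
Profit at T = |F_mkt − F*| = |453.37 − 475.4389| = kr 22.07 per share

kr 22.07 per share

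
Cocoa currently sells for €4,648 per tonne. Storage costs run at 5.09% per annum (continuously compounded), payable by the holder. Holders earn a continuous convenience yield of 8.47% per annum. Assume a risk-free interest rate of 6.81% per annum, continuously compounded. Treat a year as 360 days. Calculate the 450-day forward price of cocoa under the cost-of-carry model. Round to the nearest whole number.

€4,852 per tonne

Net carry = r + u − y = 0.0681 + 0.0509 − 0.0847 = 0.0343
F = S·e^((r+u−y)T) = 4648 · e^(0.0343 × 450/360) = 4648 · e^0.042875
= 4648 × 1.043807 = €4,852 per tonne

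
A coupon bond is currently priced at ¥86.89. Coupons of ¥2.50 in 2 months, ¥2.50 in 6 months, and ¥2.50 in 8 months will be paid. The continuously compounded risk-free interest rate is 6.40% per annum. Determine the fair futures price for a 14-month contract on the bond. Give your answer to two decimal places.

PV(coupons) I = 2.50·e^(−0.0640·2/12) + 2.50·e^(−0.0640·6/12) + 2.50·e^(−0.0640·8/12)
I = 2.4735 + 2.4213 + 2.3956 = 7.2904
F = (S − I)·e^(rT) = (86.89 − 7.2904) · e^(0.0640·14/12)
= 79.5996 · e^0.074667 = 79.5996 × 1.077525 = ¥85.77

¥85.77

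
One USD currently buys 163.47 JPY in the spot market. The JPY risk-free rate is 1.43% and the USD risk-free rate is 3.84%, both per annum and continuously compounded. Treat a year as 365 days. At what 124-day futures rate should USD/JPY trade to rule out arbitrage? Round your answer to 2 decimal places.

F = S·e^((r_JPY − r_USD)T) = 163.47 · e^((0.0143 − 0.0384) × 124/365)
= 163.47 · e^-0.008187 = 163.47 × 0.991846
F = 162.14 JPY per USD

162.14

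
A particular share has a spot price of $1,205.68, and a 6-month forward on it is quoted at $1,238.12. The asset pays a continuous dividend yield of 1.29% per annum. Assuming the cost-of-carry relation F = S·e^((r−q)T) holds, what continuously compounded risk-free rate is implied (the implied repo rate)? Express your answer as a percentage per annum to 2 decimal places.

6.60%

From F = S·e^((r−q)T): (r − q) = ln(F/S)/T
ln(1238.12/1205.68) = ln(1.026906) = 0.026550
(r − q) = 0.026550 / (6/12) = 0.053100
r = ln(F/S)/T + q = 0.053100 + 0.0129 = 0.066000
r = 6.60%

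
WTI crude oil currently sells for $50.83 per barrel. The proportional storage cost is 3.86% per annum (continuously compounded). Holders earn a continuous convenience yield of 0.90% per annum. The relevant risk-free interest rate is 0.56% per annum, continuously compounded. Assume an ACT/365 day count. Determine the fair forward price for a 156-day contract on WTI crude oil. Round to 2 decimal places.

Net carry = r + u − y = 0.0056 + 0.0386 − 0.0090 = 0.0352
F = S·e^((r+u−y)T) = 50.83 · e^(0.0352 × 156/365) = 50.83 · e^0.015044
= 50.83 × 1.015158 = $51.60 per barrel

$51.60 per barrel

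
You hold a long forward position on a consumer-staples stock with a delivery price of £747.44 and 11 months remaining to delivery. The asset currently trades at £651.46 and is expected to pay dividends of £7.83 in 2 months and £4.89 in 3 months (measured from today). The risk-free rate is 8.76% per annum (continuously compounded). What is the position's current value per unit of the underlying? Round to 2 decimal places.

PV(remaining dividends) I = 7.83·e^(−0.0876·2/12) + 4.89·e^(−0.0876·3/12) = 12.5006
Current forward F = (S − I)·e^(rT) = (651.46 − 12.5006)·e^(0.0876·11/12) = 638.9594 × 1.083612 = 692.3841
Value (long) = (F − K)·e^(−rT) = (692.3841 − 747.44) × 0.922839 = -50.8077
Value = -£50.81

-£50.81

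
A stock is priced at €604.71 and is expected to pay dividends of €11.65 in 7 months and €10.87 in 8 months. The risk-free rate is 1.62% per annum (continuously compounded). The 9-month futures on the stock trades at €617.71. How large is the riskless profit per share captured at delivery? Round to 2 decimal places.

PV(dividends) I = 11.65·e^(−0.0162·7/12) + 10.87·e^(−0.0162·8/12) = 22.2937
Fair futures F* = (S − I)·e^(rT) = (604.71 − 22.2937)·e^0.012150 = 582.4163 × 1.012224 = 589.5358
Market €617.71 > fair 589.5358: forward overpriced → cash-and-carry (borrow at r, buy the stock and collect the dividends, short the forward).
Profit at T = |F_mkt − F*| = |617.71 − 589.5358| = €28.17 per share

€28.17 per share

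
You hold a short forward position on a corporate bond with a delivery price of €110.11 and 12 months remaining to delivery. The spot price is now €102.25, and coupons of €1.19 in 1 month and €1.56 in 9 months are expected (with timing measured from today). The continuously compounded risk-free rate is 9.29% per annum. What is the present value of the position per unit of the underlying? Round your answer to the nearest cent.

€0.73

PV(remaining coupons) I = 1.19·e^(−0.0929·1/12) + 1.56·e^(−0.0929·9/12) = 2.6358
Current forward F = (S − I)·e^(rT) = (102.25 − 2.6358)·e^(0.0929·12/12) = 99.6142 × 1.097352 = 109.3118
Value (long) = (F − K)·e^(−rT) = (109.3118 − 110.11) × 0.911285 = -0.7274
Short position value = −(long value) = €0.73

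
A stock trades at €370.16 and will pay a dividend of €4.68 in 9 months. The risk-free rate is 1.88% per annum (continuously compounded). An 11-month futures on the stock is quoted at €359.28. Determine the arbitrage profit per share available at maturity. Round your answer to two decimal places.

PV(dividends) I = 4.68·e^(−0.0188·9/12) = 4.6145
Fair futures F* = (S − I)·e^(rT) = (370.16 − 4.6145)·e^0.017233 = 365.5455 × 1.017382 = 371.8994
Market €359.28 < fair 371.8994: forward underpriced → reverse cash-and-carry (short the stock, invest proceeds at r, pay the dividends, go long the forward).
Profit at T = |F_mkt − F*| = |359.28 − 371.8994| = €12.62 per share

€12.62 per share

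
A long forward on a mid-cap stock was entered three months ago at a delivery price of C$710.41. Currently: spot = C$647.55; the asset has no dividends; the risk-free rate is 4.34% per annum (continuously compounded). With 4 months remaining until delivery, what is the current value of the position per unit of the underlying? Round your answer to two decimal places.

-C$52.66

Current fair forward for the remaining 4 months: F = S·e^(r·T), r = 0.0434
F = 647.55 · e^(0.0434 × 4/12) = 647.55 × 1.014572 = 656.9861
Value of long forward = (F − K)·e^(−rT) = (656.9861 − 710.41) · e^(−0.0434·4/12)
= -53.4239 × 0.985637 = -52.66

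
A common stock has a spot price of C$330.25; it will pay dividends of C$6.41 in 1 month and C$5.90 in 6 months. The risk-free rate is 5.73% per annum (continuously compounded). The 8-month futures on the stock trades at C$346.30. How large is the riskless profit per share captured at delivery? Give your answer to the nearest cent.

C$15.77 per share

PV(dividends) I = 6.41·e^(−0.0573·1/12) + 5.90·e^(−0.0573·6/12) = 12.1128
Fair futures F* = (S − I)·e^(rT) = (330.25 − 12.1128)·e^0.038200 = 318.1372 × 1.038939 = 330.5251
Market C$346.30 > fair 330.5251: forward overpriced → cash-and-carry (borrow at r, buy the stock and collect the dividends, short the forward).
Profit at T = |F_mkt − F*| = |346.30 − 330.5251| = C$15.77 per share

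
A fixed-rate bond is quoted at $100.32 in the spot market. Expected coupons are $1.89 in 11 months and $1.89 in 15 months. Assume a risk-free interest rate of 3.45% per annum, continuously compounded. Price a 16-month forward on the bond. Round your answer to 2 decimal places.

$101.23

PV(coupons) I = 1.89·e^(−0.0345·11/12) + 1.89·e^(−0.0345·15/12)
I = 1.8312 + 1.8102 = 3.6414
F = (S − I)·e^(rT) = (100.32 − 3.6414) · e^(0.0345·16/12)
= 96.6786 · e^0.046000 = 96.6786 × 1.047074 = $101.23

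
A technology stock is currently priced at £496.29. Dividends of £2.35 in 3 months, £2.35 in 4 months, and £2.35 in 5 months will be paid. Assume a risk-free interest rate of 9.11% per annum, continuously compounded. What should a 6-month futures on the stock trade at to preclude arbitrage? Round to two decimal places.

£512.26

PV(dividends) I = 2.35·e^(−0.0911·3/12) + 2.35·e^(−0.0911·4/12) + 2.35·e^(−0.0911·5/12)
I = 2.2971 + 2.2797 + 2.2625 = 6.8393
F = (S − I)·e^(rT) = (496.29 − 6.8393) · e^(0.0911·6/12)
= 489.4507 · e^0.045550 = 489.4507 × 1.046603 = £512.26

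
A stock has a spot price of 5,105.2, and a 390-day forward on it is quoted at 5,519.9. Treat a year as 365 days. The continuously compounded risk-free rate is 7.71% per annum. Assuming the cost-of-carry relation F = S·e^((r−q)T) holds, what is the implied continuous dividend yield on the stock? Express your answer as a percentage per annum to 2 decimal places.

From F = S·e^((r−q)T): (r − q) = ln(F/S)/T
ln(5519.9/5105.2) = ln(1.081231) = 0.078100
(r − q) = 0.078100 / (390/365) = 0.073094
q = r − ln(F/S)/T = 0.0771 − 0.073094 = 0.004006
q = 0.40%

0.40%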